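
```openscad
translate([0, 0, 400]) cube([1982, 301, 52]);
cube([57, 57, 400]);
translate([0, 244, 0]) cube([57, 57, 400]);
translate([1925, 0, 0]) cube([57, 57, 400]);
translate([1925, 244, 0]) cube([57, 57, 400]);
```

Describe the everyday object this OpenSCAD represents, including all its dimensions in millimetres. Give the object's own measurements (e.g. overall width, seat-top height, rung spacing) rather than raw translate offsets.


A long wooden bench with a 1982 mm (x) × 301 mm (y) seat, 52 mm thick, its top surface 452 mm above the floor. Four 57 mm square legs at the seat corners, flush with the edges, run from z = 0 to the seat underside.


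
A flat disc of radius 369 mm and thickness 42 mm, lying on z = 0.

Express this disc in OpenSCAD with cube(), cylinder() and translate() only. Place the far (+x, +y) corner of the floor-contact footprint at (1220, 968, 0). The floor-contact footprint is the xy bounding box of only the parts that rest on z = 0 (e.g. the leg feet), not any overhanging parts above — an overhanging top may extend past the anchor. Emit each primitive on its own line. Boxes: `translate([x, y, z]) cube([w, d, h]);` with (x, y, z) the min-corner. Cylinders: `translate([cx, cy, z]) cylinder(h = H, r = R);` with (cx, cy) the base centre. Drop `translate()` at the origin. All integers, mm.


translate([851, 599, 0]) cylinder(h = 42, r = 369);


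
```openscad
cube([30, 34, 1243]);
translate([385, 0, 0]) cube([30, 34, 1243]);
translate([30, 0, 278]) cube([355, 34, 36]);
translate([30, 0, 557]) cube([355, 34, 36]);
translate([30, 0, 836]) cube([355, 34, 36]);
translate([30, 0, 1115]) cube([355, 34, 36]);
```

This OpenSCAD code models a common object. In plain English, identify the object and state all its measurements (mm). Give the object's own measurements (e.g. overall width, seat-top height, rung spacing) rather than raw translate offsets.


A straight ladder. Two 30×34 mm vertical rails, 1243 mm tall, stand 415 mm apart (outside-to-outside) with their front faces coplanar on the −y side. 4 rungs, each 34 mm deep and 36 mm tall, span between the inner faces of the rails, front faces flush with the rails. The lowest rung's underside is at z = 278 mm and rungs are spaced 279 mm apart (underside to underside).


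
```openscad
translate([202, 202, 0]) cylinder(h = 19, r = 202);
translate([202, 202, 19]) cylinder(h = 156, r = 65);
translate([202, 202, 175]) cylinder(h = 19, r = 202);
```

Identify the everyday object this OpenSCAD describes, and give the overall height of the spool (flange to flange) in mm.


A spool. The overall height is 194 mm.

Three coaxial cylinders, large–small–large — a spool. Two 19 mm flanges and a 156 mm core give 19 + 156 + 19 = 194 mm.


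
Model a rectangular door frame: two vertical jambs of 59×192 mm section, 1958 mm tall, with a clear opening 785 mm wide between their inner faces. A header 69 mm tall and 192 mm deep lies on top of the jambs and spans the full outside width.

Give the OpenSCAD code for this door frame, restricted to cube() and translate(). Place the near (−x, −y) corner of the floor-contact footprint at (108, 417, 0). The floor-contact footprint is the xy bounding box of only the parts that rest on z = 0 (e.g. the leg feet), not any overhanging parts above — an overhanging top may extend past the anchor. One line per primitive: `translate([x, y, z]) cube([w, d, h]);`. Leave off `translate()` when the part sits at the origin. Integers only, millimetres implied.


translate([108, 417, 0]) cube([59, 192, 1958]);
translate([952, 417, 0]) cube([59, 192, 1958]);
translate([108, 417, 1958]) cube([903, 192, 69]);


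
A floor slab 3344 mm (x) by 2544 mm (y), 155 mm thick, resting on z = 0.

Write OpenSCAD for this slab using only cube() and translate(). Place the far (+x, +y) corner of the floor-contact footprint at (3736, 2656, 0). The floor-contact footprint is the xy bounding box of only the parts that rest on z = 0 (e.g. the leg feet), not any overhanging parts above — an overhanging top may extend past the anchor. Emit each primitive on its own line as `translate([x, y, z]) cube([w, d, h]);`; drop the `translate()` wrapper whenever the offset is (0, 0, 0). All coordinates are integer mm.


translate([392, 112, 0]) cube([3344, 2544, 155]);


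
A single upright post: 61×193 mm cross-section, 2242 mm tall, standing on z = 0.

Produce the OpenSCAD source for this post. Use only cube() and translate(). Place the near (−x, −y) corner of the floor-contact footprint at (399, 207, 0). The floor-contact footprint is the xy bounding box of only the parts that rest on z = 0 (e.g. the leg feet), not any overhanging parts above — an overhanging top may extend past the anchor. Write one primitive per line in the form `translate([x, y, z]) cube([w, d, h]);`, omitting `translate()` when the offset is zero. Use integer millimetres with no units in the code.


translate([399, 207, 0]) cube([61, 193, 2242]);


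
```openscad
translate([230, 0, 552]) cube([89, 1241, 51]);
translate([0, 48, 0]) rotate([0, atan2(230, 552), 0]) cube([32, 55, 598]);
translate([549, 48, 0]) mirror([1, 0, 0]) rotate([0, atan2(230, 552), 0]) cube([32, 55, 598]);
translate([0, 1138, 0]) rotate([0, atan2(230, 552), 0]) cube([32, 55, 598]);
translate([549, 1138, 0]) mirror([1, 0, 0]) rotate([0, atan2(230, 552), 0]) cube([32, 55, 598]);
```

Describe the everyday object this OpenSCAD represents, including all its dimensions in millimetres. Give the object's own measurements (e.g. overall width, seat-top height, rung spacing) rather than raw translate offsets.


A sawhorse. A 89×1241×51 mm beam (x, y, z) sits on two A-frame leg pairs. Each pair is two raked legs of 32×55 mm section (55 mm along y) splaying symmetrically in x. Each leg rises 552 mm vertically over 230 mm of horizontal reach and is 598 mm long along its own axis. Every leg's outer bottom edge rests on the floor and its outer top edge meets a bottom edge of the beam — the left legs (tilting toward +x) meet the beam's −x bottom edge, the right legs (their mirror images, tilting toward −x) meet its +x bottom edge — so the leg tops tuck under the beam, the beam's underside is 552 mm above the floor, and the feet are 549 mm apart outside-to-outside with the beam centred between them. The two leg pairs are set in 48 mm from either end of the beam.


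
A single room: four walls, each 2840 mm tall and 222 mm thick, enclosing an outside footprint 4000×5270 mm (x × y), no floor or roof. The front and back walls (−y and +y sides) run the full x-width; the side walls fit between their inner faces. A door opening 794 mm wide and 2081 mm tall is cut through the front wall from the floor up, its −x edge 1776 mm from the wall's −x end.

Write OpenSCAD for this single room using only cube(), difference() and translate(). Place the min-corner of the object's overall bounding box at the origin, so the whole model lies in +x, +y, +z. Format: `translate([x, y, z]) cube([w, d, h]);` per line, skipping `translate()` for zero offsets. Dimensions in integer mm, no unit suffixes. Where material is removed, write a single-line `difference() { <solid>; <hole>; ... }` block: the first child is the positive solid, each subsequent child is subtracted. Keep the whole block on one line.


difference() { cube([4000, 222, 2840]); translate([1776, 0, 0]) cube([794, 222, 2081]); }
translate([0, 5048, 0]) cube([4000, 222, 2840]);
translate([0, 222, 0]) cube([222, 4826, 2840]);
translate([3778, 222, 0]) cube([222, 4826, 2840]);


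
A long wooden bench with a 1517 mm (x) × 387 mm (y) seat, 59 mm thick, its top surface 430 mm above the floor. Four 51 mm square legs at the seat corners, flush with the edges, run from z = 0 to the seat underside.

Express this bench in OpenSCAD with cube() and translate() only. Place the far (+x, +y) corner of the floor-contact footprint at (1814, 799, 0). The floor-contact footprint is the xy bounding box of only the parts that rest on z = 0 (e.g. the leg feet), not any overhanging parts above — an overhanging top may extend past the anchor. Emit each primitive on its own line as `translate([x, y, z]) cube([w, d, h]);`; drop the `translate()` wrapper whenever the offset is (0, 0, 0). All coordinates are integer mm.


// leg_h = 430 − 59 = 371
translate([297, 412, 371]) cube([1517, 387, 59]);
translate([297, 412, 0]) cube([51, 51, 371]);
translate([297, 748, 0]) cube([51, 51, 371]);
translate([1763, 412, 0]) cube([51, 51, 371]);
translate([1763, 748, 0]) cube([51, 51, 371]);


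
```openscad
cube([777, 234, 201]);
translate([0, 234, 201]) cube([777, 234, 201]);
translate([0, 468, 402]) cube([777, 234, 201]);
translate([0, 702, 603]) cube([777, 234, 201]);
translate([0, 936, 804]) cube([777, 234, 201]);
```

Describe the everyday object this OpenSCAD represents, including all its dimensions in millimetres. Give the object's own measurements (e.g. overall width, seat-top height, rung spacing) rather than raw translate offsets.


A straight staircase of 5 solid steps. Each step is 777 mm wide (x), 234 mm deep (y, the going) and 201 mm tall (the rise). The first step rests on the floor; each subsequent step sits one going further in +y and one rise higher in +z, directly behind and above the previous step with no overlap.


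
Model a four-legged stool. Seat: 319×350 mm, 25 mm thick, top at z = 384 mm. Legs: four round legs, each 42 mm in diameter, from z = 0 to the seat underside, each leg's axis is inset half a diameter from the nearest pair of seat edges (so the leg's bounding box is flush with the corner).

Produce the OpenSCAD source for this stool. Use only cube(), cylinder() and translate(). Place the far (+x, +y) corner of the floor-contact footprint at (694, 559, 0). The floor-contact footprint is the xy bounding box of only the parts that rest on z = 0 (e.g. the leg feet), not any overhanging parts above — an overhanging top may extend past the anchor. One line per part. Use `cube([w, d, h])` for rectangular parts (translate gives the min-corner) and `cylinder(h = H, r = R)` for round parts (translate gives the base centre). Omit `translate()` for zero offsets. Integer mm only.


translate([375, 209, 359]) cube([319, 350, 25]);
translate([396, 230, 0]) cylinder(h = 359, r = 21);
translate([673, 230, 0]) cylinder(h = 359, r = 21);
translate([396, 538, 0]) cylinder(h = 359, r = 21);
translate([673, 538, 0]) cylinder(h = 359, r = 21);


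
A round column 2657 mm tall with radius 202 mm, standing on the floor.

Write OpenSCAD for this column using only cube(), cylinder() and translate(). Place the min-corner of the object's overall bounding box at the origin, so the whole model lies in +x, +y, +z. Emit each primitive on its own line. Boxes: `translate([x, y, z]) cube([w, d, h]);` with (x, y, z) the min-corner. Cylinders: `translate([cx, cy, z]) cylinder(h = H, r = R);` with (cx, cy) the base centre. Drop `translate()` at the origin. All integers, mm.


translate([202, 202, 0]) cylinder(h = 2657, r = 202);


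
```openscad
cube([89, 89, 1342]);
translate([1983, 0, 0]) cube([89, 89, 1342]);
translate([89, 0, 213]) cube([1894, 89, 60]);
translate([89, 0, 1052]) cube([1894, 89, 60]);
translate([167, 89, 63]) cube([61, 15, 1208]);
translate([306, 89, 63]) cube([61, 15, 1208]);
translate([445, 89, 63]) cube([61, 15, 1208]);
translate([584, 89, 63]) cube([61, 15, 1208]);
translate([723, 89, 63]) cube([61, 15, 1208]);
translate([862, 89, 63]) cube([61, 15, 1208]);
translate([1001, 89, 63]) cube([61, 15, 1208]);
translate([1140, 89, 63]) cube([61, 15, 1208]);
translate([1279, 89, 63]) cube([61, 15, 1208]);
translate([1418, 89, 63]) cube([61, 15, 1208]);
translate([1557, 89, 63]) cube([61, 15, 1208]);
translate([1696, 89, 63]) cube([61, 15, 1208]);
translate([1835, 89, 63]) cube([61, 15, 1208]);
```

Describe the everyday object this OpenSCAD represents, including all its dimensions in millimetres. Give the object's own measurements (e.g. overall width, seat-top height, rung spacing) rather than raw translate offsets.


A fence section. Two 89×89 mm posts, 1342 mm tall, stand on the floor with a clear span of 1894 mm between their inner faces. Two horizontal rails of 89×60 mm section span the gap between the posts with their undersides at z = 213 mm and z = 1052 mm, flush with the posts' −y face. 13 pickets, each 61 mm wide, 15 mm thick and 1208 mm tall, are fixed to the +y face of the rails with their bottoms at z = 63 mm, spaced across the span with a 78 mm gap after the −x post and between neighbouring pickets, with 87 mm left before the +x post.


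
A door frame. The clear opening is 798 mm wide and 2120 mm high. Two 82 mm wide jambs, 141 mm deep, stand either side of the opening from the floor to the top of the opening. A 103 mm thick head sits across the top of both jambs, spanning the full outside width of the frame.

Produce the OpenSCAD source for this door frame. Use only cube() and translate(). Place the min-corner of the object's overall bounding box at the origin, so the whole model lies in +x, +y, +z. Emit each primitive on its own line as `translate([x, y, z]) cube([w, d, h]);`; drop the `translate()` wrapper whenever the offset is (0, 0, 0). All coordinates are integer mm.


cube([82, 141, 2120]);
translate([880, 0, 0]) cube([82, 141, 2120]);
translate([0, 0, 2120]) cube([962, 141, 103]);


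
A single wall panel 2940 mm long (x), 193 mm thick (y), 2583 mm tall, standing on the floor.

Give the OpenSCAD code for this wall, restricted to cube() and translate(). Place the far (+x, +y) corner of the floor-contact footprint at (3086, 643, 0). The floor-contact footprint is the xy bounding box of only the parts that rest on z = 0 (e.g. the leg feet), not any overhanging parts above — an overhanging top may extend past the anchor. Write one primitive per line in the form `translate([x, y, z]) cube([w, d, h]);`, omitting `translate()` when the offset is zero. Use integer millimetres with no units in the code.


translate([146, 450, 0]) cube([2940, 193, 2583]);


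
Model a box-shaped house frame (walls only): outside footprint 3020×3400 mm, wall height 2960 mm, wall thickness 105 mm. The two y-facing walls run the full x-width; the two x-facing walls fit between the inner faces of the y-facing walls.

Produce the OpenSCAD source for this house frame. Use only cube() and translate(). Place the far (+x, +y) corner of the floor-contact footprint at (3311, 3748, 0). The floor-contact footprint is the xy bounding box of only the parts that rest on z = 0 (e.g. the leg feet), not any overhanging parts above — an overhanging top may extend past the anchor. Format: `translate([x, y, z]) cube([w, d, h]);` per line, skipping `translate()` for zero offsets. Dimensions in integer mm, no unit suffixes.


translate([291, 348, 0]) cube([3020, 105, 2960]);
translate([291, 3643, 0]) cube([3020, 105, 2960]);
translate([291, 453, 0]) cube([105, 3190, 2960]);
translate([3206, 453, 0]) cube([105, 3190, 2960]);


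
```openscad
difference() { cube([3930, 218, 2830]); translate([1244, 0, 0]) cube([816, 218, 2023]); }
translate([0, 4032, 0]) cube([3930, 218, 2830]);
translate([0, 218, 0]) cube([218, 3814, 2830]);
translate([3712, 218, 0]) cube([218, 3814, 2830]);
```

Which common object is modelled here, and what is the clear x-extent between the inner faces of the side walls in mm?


A single room. The interior width is 3494 mm.

Four walls enclosing a rectangle with a door in the front wall — a room. Outside width 3930 minus two 218 mm walls gives 3494 mm.


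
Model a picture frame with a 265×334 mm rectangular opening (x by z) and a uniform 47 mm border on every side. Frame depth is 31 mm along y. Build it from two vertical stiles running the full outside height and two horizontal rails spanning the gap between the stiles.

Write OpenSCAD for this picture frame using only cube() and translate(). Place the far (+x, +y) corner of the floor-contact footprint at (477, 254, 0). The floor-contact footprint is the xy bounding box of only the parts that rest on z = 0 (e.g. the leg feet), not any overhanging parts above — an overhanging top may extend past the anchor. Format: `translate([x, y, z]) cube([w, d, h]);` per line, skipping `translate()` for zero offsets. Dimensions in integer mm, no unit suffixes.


translate([118, 223, 0]) cube([47, 31, 428]);
translate([430, 223, 0]) cube([47, 31, 428]);
translate([165, 223, 0]) cube([265, 31, 47]);
translate([165, 223, 381]) cube([265, 31, 47]);


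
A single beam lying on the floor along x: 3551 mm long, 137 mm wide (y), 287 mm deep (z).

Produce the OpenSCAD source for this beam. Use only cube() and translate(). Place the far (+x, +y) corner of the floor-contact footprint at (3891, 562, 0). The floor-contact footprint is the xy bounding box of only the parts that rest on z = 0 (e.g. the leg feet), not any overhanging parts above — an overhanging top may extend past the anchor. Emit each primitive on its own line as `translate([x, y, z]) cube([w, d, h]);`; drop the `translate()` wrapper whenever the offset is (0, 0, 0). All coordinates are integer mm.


translate([340, 425, 0]) cube([3551, 137, 287]);


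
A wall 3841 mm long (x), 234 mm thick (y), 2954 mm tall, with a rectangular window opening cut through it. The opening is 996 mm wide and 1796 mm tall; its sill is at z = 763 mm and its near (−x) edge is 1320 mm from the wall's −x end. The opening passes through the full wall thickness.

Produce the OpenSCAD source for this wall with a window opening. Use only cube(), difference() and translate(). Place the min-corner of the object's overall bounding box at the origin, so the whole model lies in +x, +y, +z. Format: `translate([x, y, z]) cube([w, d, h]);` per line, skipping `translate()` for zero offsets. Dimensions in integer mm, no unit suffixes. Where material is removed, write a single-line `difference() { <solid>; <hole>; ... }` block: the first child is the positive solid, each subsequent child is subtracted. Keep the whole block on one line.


difference() { cube([3841, 234, 2954]); translate([1320, 0, 763]) cube([996, 234, 1796]); }


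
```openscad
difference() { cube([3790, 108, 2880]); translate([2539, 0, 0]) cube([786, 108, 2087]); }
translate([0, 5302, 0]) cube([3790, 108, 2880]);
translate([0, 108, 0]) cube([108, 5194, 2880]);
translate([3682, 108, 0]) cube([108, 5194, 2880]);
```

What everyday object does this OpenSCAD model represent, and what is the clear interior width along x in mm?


A single room. The interior width is 3574 mm.

Four walls enclosing a rectangle with a door in the front wall — a room. Outside width 3790 minus two 108 mm walls gives 3574 mm.


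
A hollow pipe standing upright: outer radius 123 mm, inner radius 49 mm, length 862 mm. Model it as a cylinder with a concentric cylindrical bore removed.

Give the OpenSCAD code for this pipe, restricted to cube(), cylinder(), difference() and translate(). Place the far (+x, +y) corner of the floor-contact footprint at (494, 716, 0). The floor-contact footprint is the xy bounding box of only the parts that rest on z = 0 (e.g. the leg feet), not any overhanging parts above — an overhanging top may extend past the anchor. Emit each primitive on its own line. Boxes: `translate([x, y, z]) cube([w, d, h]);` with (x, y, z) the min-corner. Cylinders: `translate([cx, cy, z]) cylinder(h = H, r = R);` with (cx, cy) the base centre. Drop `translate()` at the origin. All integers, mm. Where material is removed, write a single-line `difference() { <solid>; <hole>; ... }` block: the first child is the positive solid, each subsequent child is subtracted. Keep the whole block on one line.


difference() { translate([371, 593, 0]) cylinder(h = 862, r = 123); translate([371, 593, 0]) cylinder(h = 862, r = 49); }


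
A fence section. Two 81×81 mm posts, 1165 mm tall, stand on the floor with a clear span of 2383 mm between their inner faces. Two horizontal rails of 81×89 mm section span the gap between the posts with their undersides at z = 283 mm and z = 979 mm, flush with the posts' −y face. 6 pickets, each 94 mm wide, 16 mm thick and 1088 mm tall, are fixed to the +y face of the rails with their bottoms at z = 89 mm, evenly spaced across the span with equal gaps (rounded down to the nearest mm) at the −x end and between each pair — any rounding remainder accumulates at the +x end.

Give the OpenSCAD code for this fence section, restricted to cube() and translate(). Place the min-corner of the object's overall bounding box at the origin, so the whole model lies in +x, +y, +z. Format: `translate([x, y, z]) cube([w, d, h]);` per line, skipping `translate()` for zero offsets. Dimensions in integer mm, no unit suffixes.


cube([81, 81, 1165]);
translate([2464, 0, 0]) cube([81, 81, 1165]);
translate([81, 0, 283]) cube([2383, 81, 89]);
translate([81, 0, 979]) cube([2383, 81, 89]);
translate([340, 81, 89]) cube([94, 16, 1088]);
translate([693, 81, 89]) cube([94, 16, 1088]);
translate([1046, 81, 89]) cube([94, 16, 1088]);
translate([1399, 81, 89]) cube([94, 16, 1088]);
translate([1752, 81, 89]) cube([94, 16, 1088]);
translate([2105, 81, 89]) cube([94, 16, 1088]);


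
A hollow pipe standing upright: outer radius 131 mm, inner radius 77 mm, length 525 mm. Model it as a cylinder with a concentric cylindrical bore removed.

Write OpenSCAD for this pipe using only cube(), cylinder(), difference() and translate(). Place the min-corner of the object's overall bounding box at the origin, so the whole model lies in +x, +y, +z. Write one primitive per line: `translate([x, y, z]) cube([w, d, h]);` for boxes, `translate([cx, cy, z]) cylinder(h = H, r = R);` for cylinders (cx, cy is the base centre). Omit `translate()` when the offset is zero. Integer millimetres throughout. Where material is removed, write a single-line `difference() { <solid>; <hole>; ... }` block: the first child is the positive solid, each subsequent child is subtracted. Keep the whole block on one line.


difference() { translate([131, 131, 0]) cylinder(h = 525, r = 131); translate([131, 131, 0]) cylinder(h = 525, r = 77); }


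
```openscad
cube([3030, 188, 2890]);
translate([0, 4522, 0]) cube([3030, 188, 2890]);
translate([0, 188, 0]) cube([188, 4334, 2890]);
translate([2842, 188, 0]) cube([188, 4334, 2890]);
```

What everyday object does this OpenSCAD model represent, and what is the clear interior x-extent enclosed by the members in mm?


A house (or room) frame. The interior width is 2654 mm.

Four 2890 mm walls enclosing a rectangle with no floor or roof — a room or house frame. Outside width is 3030 mm and wall thickness is 188 mm, so the interior width is 3030 − 2 × 188 = 2654 mm.


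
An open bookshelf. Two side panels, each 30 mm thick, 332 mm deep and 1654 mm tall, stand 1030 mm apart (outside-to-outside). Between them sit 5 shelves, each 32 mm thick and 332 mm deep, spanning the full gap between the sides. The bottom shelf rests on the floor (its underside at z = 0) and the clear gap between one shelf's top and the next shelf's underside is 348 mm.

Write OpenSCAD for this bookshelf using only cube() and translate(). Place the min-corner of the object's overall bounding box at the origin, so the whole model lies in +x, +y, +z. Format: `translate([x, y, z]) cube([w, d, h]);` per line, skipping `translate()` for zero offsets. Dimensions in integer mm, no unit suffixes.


cube([30, 332, 1654]);
translate([1000, 0, 0]) cube([30, 332, 1654]);
translate([30, 0, 0]) cube([970, 332, 32]);
translate([30, 0, 380]) cube([970, 332, 32]);
translate([30, 0, 760]) cube([970, 332, 32]);
translate([30, 0, 1140]) cube([970, 332, 32]);
translate([30, 0, 1520]) cube([970, 332, 32]);


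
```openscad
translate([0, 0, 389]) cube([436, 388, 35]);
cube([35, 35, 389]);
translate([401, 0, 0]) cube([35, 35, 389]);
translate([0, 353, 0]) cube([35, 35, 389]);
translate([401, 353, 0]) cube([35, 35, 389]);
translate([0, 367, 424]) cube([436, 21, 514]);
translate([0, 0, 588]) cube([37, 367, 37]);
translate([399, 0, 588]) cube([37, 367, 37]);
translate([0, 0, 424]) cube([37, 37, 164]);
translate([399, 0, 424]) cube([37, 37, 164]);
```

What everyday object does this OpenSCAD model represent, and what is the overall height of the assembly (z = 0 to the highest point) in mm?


A chair. The overall height is 938 mm.

A slab on four corner posts with a tall panel at the back — a chair. The seat slab sits at z = 389 with thickness 35, and the 514 mm backrest starts at the seat top, so the overall height is 389 + 35 + 514 = 938 mm.


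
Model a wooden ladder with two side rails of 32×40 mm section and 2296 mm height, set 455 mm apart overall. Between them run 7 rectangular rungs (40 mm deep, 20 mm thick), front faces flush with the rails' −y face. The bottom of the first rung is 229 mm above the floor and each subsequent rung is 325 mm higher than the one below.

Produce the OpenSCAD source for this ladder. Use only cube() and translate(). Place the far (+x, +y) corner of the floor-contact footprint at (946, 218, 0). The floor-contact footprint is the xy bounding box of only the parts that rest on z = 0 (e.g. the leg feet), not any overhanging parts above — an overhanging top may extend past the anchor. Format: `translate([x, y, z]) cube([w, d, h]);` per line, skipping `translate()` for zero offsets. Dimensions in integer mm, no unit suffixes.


translate([491, 178, 0]) cube([32, 40, 2296]);
translate([914, 178, 0]) cube([32, 40, 2296]);
translate([523, 178, 229]) cube([391, 40, 20]);
translate([523, 178, 554]) cube([391, 40, 20]);
translate([523, 178, 879]) cube([391, 40, 20]);
translate([523, 178, 1204]) cube([391, 40, 20]);
translate([523, 178, 1529]) cube([391, 40, 20]);
translate([523, 178, 1854]) cube([391, 40, 20]);
translate([523, 178, 2179]) cube([391, 40, 20]);


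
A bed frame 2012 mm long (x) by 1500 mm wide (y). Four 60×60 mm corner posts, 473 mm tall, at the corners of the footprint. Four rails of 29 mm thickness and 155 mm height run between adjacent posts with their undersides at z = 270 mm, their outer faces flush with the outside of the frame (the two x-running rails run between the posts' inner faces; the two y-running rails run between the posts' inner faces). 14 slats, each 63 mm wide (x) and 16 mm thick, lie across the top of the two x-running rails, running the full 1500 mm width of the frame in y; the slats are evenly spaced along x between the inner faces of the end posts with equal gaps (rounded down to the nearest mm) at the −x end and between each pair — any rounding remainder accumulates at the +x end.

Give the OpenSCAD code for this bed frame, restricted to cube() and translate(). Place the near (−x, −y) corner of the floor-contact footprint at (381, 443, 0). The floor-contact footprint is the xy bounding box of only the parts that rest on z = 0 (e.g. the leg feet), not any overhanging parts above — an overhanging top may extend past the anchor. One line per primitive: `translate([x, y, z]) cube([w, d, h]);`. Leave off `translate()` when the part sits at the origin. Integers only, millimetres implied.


translate([381, 443, 0]) cube([60, 60, 473]);
translate([381, 1883, 0]) cube([60, 60, 473]);
translate([2333, 443, 0]) cube([60, 60, 473]);
translate([2333, 1883, 0]) cube([60, 60, 473]);
translate([441, 443, 270]) cube([1892, 29, 155]);
translate([441, 1914, 270]) cube([1892, 29, 155]);
translate([381, 503, 270]) cube([29, 1380, 155]);
translate([2364, 503, 270]) cube([29, 1380, 155]);
translate([508, 443, 425]) cube([63, 1500, 16]);
translate([638, 443, 425]) cube([63, 1500, 16]);
translate([768, 443, 425]) cube([63, 1500, 16]);
translate([898, 443, 425]) cube([63, 1500, 16]);
translate([1028, 443, 425]) cube([63, 1500, 16]);
translate([1158, 443, 425]) cube([63, 1500, 16]);
translate([1288, 443, 425]) cube([63, 1500, 16]);
translate([1418, 443, 425]) cube([63, 1500, 16]);
translate([1548, 443, 425]) cube([63, 1500, 16]);
translate([1678, 443, 425]) cube([63, 1500, 16]);
translate([1808, 443, 425]) cube([63, 1500, 16]);
translate([1938, 443, 425]) cube([63, 1500, 16]);
translate([2068, 443, 425]) cube([63, 1500, 16]);
translate([2198, 443, 425]) cube([63, 1500, 16]);


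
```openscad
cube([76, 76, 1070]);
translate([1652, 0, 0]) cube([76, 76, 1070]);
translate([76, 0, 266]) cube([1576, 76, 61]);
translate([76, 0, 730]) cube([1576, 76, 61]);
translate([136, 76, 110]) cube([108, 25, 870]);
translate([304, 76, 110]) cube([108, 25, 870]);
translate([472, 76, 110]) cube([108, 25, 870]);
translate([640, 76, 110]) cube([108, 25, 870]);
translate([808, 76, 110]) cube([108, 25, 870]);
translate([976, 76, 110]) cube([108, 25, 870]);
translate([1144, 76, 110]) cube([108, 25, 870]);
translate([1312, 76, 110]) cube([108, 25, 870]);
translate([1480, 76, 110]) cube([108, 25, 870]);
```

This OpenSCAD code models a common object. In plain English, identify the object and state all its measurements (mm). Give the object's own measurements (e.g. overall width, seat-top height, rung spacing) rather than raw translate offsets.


A fence section. Two 76×76 mm posts, 1070 mm tall, stand on the floor with a clear span of 1576 mm between their inner faces. Two horizontal rails of 76×61 mm section span the gap between the posts with their undersides at z = 266 mm and z = 730 mm, flush with the posts' −y face. 9 pickets, each 108 mm wide, 25 mm thick and 870 mm tall, are fixed to the +y face of the rails with their bottoms at z = 110 mm, spaced across the span with a 60 mm gap after the −x post and between neighbouring pickets, with 64 mm left before the +x post.


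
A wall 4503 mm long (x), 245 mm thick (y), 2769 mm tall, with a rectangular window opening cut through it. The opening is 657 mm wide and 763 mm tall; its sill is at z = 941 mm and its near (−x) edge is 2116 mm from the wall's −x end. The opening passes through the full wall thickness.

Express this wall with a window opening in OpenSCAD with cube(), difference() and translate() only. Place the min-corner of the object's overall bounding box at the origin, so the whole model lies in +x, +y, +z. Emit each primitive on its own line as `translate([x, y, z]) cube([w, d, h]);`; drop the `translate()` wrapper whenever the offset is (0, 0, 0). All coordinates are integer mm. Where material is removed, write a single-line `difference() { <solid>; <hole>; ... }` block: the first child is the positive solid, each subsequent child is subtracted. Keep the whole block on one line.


difference() { cube([4503, 245, 2769]); translate([2116, 0, 941]) cube([657, 245, 763]); }


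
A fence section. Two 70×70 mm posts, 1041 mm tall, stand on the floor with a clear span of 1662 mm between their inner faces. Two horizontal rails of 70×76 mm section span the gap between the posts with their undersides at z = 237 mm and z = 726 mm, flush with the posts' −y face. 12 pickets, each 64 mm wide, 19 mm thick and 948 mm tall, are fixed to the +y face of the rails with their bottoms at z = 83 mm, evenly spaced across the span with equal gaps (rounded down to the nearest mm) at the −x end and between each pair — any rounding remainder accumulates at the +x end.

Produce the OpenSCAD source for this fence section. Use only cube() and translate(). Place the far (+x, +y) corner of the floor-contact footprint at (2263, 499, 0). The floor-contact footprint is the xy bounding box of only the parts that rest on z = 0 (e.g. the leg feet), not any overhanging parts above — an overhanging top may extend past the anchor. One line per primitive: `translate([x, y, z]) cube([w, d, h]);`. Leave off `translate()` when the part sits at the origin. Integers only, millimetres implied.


translate([461, 429, 0]) cube([70, 70, 1041]);
translate([2193, 429, 0]) cube([70, 70, 1041]);
translate([531, 429, 237]) cube([1662, 70, 76]);
translate([531, 429, 726]) cube([1662, 70, 76]);
translate([599, 499, 83]) cube([64, 19, 948]);
translate([731, 499, 83]) cube([64, 19, 948]);
translate([863, 499, 83]) cube([64, 19, 948]);
translate([995, 499, 83]) cube([64, 19, 948]);
translate([1127, 499, 83]) cube([64, 19, 948]);
translate([1259, 499, 83]) cube([64, 19, 948]);
translate([1391, 499, 83]) cube([64, 19, 948]);
translate([1523, 499, 83]) cube([64, 19, 948]);
translate([1655, 499, 83]) cube([64, 19, 948]);
translate([1787, 499, 83]) cube([64, 19, 948]);
translate([1919, 499, 83]) cube([64, 19, 948]);
translate([2051, 499, 83]) cube([64, 19, 948]);


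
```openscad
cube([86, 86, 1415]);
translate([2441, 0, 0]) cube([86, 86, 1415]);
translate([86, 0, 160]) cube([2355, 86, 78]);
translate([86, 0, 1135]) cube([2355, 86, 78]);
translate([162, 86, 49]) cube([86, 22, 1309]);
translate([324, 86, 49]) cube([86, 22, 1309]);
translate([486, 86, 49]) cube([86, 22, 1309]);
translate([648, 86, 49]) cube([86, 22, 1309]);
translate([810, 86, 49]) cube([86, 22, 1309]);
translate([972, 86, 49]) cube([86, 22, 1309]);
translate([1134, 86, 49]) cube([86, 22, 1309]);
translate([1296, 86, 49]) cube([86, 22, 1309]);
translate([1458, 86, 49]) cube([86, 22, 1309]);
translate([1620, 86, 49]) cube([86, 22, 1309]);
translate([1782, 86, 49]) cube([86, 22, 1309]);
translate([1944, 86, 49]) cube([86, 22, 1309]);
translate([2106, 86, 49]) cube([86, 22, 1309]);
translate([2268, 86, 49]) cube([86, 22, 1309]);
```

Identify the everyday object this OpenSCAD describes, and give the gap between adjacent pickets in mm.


A fence section. The picket gap is 76 mm.

Two posts, two rails, 14 pickets — a fence section. Span 2355 mm holds 14 pickets of 86 mm with 15 equal gaps: ⌊(2355 − 14·86) / 15⌋ = 76 mm.


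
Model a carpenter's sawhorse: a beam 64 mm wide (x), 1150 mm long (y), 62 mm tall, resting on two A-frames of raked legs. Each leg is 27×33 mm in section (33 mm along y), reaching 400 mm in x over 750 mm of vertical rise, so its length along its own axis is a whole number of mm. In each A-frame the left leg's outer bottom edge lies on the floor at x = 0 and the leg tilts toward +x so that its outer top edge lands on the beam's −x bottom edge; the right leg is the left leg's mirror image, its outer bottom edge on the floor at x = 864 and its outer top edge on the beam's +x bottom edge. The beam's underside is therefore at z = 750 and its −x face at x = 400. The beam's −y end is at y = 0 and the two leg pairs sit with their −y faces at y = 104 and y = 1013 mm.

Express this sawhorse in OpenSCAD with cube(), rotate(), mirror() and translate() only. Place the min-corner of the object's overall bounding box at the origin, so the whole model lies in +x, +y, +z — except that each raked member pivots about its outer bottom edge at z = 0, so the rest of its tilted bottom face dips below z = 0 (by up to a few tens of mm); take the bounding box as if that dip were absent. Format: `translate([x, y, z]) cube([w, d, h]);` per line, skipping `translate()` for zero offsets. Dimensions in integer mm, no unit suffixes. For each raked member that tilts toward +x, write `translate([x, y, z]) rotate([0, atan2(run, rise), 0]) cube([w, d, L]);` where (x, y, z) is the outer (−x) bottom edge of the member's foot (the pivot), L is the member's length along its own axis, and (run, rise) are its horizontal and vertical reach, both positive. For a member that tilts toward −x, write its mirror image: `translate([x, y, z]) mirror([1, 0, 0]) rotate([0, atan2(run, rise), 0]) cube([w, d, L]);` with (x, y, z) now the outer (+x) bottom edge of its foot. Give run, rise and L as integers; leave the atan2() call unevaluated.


translate([400, 0, 750]) cube([64, 1150, 62]);
translate([0, 104, 0]) rotate([0, atan2(400, 750), 0]) cube([27, 33, 850]);
translate([864, 104, 0]) mirror([1, 0, 0]) rotate([0, atan2(400, 750), 0]) cube([27, 33, 850]);
translate([0, 1013, 0]) rotate([0, atan2(400, 750), 0]) cube([27, 33, 850]);
translate([864, 1013, 0]) mirror([1, 0, 0]) rotate([0, atan2(400, 750), 0]) cube([27, 33, 850]);


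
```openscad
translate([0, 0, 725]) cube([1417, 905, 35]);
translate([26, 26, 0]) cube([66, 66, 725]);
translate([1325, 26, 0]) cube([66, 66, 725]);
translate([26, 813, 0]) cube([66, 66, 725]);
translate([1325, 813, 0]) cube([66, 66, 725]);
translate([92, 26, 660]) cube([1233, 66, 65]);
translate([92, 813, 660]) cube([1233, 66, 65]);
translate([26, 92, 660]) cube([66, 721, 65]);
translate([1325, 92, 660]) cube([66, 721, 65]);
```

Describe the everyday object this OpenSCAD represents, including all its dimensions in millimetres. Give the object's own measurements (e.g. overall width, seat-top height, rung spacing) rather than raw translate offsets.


A rectangular dining table. The top is 1417×905×35 mm with its upper surface at z = 760 mm. It stands on four 66×66 mm square legs, each inset 26 mm from the nearest pair of top edges, running from the floor to the underside of the top. Four apron rails, 66 mm thick and 65 mm tall, run between adjacent legs with their top edges flush with the underside of the top and their outer faces flush with the legs' outer faces.


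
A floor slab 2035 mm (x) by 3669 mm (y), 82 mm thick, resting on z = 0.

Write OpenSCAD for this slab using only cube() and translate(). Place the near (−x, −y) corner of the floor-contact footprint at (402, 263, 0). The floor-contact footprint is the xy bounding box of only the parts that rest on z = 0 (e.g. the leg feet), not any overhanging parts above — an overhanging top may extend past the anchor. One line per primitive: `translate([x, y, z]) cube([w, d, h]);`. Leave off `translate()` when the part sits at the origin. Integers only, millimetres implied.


translate([402, 263, 0]) cube([2035, 3669, 82]);


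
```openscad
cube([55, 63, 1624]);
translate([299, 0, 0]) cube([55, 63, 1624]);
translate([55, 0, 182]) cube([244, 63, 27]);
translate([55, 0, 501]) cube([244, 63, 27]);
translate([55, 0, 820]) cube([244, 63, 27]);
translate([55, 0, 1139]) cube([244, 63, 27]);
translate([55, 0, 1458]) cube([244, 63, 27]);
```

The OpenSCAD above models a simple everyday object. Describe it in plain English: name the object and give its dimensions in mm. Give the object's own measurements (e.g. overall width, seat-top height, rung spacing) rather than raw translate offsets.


A straight ladder. Two 55×63 mm vertical rails, 1624 mm tall, stand 354 mm apart (outside-to-outside) with their front faces coplanar on the −y side. 5 rungs, each 63 mm deep and 27 mm tall, span between the inner faces of the rails, front faces flush with the rails. The lowest rung's underside is at z = 182 mm and rungs are spaced 319 mm apart (underside to underside).


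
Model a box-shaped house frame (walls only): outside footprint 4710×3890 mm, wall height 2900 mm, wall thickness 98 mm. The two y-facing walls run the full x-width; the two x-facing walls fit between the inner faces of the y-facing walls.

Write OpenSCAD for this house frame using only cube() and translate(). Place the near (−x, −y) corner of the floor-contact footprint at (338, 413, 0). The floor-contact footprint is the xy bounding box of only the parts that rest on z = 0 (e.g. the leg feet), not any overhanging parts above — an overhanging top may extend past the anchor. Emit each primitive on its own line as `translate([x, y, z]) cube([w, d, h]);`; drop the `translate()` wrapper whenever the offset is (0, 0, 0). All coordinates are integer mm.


translate([338, 413, 0]) cube([4710, 98, 2900]);
translate([338, 4205, 0]) cube([4710, 98, 2900]);
translate([338, 511, 0]) cube([98, 3694, 2900]);
translate([4950, 511, 0]) cube([98, 3694, 2900]);


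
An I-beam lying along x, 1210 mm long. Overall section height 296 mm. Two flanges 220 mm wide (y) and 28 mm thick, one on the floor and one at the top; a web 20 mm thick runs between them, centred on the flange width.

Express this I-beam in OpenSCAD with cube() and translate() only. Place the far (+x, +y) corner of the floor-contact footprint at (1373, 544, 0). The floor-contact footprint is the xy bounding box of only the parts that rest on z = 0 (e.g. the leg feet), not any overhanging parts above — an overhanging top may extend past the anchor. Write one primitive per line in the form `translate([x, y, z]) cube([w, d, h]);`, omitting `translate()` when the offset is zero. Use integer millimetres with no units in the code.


translate([163, 324, 0]) cube([1210, 220, 28]);
translate([163, 424, 28]) cube([1210, 20, 240]);
translate([163, 324, 268]) cube([1210, 220, 28]);
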